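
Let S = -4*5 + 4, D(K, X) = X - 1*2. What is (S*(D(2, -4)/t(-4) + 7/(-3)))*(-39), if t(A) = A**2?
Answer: -1690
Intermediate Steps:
D(K, X) = -2 + X (D(K, X) = X - 2 = -2 + X)
S = -16 (S = -20 + 4 = -16)
(S*(D(2, -4)/t(-4) + 7/(-3)))*(-39) = -16*((-2 - 4)/((-4)**2) + 7/(-3))*(-39) = -16*(-6/16 + 7*(-1/3))*(-39) = -16*(-6*1/16 - 7/3)*(-39) = -16*(-3/8 - 7/3)*(-39) = -16*(-65/24)*(-39) = (130/3)*(-39) = -1690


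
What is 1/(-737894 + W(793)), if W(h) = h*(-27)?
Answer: -1/759305 ≈ -1.3170e-6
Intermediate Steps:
W(h) = -27*h
1/(-737894 + W(793)) = 1/(-737894 - 27*793) = 1/(-737894 - 21411) = 1/(-759305) = -1/759305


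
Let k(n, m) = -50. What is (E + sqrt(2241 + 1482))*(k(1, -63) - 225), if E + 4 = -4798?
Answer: 1320550 - 275*sqrt(3723) ≈ 1.3038e+6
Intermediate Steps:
E = -4802 (E = -4 - 4798 = -4802)
(E + sqrt(2241 + 1482))*(k(1, -63) - 225) = (-4802 + sqrt(2241 + 1482))*(-50 - 225) = (-4802 + sqrt(3723))*(-275) = 1320550 - 275*sqrt(3723)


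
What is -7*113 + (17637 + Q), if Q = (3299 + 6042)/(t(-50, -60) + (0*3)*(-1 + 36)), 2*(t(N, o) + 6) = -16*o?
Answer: 7994345/474 ≈ 16866.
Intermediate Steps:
t(N, o) = -6 - 8*o (t(N, o) = -6 + (-16*o)/2 = -6 - 8*o)
Q = 9341/474 (Q = (3299 + 6042)/((-6 - 8*(-60)) + (0*3)*(-1 + 36)) = 9341/((-6 + 480) + 0*35) = 9341/(474 + 0) = 9341/474 ≈ 19.707)
-7*113 + (17637 + Q) = -7*113 + (17637 + 9341/474) = -791 + 8369279/474 = 7994345/474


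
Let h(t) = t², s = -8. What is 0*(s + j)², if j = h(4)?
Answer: 0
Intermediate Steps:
j = 16 (j = 4² = 16)
0*(s + j)² = 0*(-8 + 16)² = 0*8² = 0*64 = 0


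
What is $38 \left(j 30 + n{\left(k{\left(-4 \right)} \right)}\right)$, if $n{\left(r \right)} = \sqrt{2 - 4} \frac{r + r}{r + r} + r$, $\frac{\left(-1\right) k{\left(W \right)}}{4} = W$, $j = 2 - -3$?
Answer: $6308 + 38 i \sqrt{2} \approx 6308.0 + 53.74 i$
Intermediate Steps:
$j = 5$ ($j = 2 + 3 = 5$)
$k{\left(W \right)} = - 4 W$
$n{\left(r \right)} = r + i \sqrt{2}$ ($n{\left(r \right)} = \sqrt{-2} \frac{2 r}{2 r} + r = i \sqrt{2} \cdot 2 r \frac{1}{2 r} + r = i \sqrt{2} \cdot 1 + r = i \sqrt{2} + r = r + i \sqrt{2}$)
$38 \left(j 30 + n{\left(k{\left(-4 \right)} \right)}\right) = 38 \left(5 \cdot 30 + \left(\left(-4\right) \left(-4\right) + i \sqrt{2}\right)\right) = 38 \left(150 + \left(16 + i \sqrt{2}\right)\right) = 38 \left(166 + i \sqrt{2}\right) = 6308 + 38 i \sqrt{2}$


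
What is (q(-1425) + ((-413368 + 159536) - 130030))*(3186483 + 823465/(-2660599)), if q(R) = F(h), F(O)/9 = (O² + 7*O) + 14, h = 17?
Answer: -3222164599713990528/2660599 ≈ -1.2111e+12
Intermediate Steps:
F(O) = 126 + 9*O² + 63*O (F(O) = 9*((O² + 7*O) + 14) = 9*(14 + O² + 7*O) = 126 + 9*O² + 63*O)
q(R) = 3798 (q(R) = 126 + 9*17² + 63*17 = 126 + 9*289 + 1071 = 126 + 2601 + 1071 = 3798)
(q(-1425) + ((-413368 + 159536) - 130030))*(3186483 + 823465/(-2660599)) = (3798 + ((-413368 + 159536) - 130030))*(3186483 + 823465/(-2660599)) = (3798 + (-253832 - 130030))*(3186483 + 823465*(-1/2660599)) = (3798 - 383862)*(3186483 - 823465/2660599) = -380064*8477952659852/2660599 = -3222164599713990528/2660599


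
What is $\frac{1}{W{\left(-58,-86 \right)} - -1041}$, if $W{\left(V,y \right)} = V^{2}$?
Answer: $\frac{1}{4405} \approx 0.00022701$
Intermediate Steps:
$\frac{1}{W{\left(-58,-86 \right)} - -1041} = \frac{1}{\left(-58\right)^{2} - -1041} = \frac{1}{3364 + 1041} = \frac{1}{4405}$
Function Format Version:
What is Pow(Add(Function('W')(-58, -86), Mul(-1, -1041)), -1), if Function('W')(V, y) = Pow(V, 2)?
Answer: Rational(1, 4405) ≈ 0.00022701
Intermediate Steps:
Pow(Add(Function('W')(-58, -86), Mul(-1, -1041)), -1) = Pow(Add(Pow(-58, 2), Mul(-1, -1041)), -1) = Pow(Add(3364, 1041), -1) = Pow(4405, -1) = Rational(1, 4405)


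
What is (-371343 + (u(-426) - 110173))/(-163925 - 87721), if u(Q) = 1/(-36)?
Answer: 17334577/9059256 ≈ 1.9135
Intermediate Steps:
u(Q) = -1/36
(-371343 + (u(-426) - 110173))/(-163925 - 87721) = (-371343 + (-1/36 - 110173))/(-163925 - 87721) = (-371343 - 3966229/36)/(-251646) = -17334577/36*(-1/251646) = 17334577/9059256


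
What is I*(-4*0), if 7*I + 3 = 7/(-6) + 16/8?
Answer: 0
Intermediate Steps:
I = -13/42 (I = -3/7 + (7/(-6) + 16/8)/7 = -3/7 + (7*(-1/6) + 16*(1/8))/7 = -3/7 + (-7/6 + 2)/7 = -3/7 + (1/7)*(5/6) = -3/7 + 5/42 = -13/42 ≈ -0.30952)
I*(-4*0) = -(-26)*0/21 = -13/42*0 = 0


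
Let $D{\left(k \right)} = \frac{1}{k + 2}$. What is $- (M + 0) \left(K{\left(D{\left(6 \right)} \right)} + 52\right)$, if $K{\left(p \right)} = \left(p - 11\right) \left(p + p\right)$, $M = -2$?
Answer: $\frac{1577}{16} \approx 98.563$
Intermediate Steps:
$D{\left(k \right)} = \frac{1}{2 + k}$
$K{\left(p \right)} = 2 p \left(-11 + p\right)$ ($K{\left(p \right)} = \left(-11 + p\right) 2 p = 2 p \left(-11 + p\right)$)
$- (M + 0) \left(K{\left(D{\left(6 \right)} \right)} + 52\right) = - (-2 + 0) \left(\frac{2 \left(-11 + \frac{1}{2 + 6}\right)}{2 + 6} + 52\right) = \left(-1\right) \left(-2\right) \left(\frac{2 \left(-11 + \frac{1}{8}\right)}{8} + 52\right) = 2 \left(2 \cdot \frac{1}{8} \left(-11 + \frac{1}{8}\right) + 52\right) = 2 \left(2 \cdot \frac{1}{8} \left(- \frac{87}{8}\right) + 52\right) = 2 \left(- \frac{87}{32} + 52\right) = 2 \cdot \frac{1577}{32} = \frac{1577}{16}$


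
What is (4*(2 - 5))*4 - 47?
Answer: -95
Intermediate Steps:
(4*(2 - 5))*4 - 47 = (4*(-3))*4 - 47 = -12*4 - 47 = -48 - 47 = -95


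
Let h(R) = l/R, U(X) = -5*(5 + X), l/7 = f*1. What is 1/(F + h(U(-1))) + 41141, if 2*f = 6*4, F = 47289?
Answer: 9726719789/236424 ≈ 41141.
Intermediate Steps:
f = 12 (f = (6*4)/2 = (½)*24 = 12)
l = 84 (l = 7*(12*1) = 7*12 = 84)
U(X) = -25 - 5*X
h(R) = 84/R
1/(F + h(U(-1))) + 41141 = 1/(47289 + 84/(-25 - 5*(-1))) + 41141 = 1/(47289 + 84/(-25 + 5)) + 41141 = 1/(47289 + 84/(-20)) + 41141 = 1/(47289 + 84*(-1/20)) + 41141 = 1/(47289 - 21/5) + 41141 = 1/(236424/5) + 41141 = 5/236424 + 41141 = 9726719789/236424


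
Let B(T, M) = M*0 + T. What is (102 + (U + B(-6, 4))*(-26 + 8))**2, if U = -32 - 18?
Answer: 1232100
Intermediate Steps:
B(T, M) = T (B(T, M) = 0 + T = T)
U = -50
(102 + (U + B(-6, 4))*(-26 + 8))**2 = (102 + (-50 - 6)*(-26 + 8))**2 = (102 - 56*(-18))**2 = (102 + 1008)**2 = 1110**2 = 1232100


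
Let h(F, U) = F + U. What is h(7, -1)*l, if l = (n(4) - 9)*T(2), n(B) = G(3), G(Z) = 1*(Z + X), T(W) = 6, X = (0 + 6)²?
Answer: 1080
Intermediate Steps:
X = 36 (X = 6² = 36)
G(Z) = 36 + Z (G(Z) = 1*(Z + 36) = 1*(36 + Z) = 36 + Z)
n(B) = 39 (n(B) = 36 + 3 = 39)
l = 180 (l = (39 - 9)*6 = 30*6 = 180)
h(7, -1)*l = (7 - 1)*180 = 6*180 = 1080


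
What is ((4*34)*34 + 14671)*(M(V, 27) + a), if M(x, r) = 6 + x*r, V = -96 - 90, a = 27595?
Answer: 435661805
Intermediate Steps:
V = -186
M(x, r) = 6 + r*x
((4*34)*34 + 14671)*(M(V, 27) + a) = ((4*34)*34 + 14671)*((6 + 27*(-186)) + 27595) = (136*34 + 14671)*((6 - 5022) + 27595) = (4624 + 14671)*(-5016 + 27595) = 19295*22579 = 435661805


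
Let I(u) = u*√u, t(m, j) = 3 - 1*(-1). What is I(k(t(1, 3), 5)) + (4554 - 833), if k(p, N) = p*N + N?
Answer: 3846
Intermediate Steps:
t(m, j) = 4 (t(m, j) = 3 + 1 = 4)
k(p, N) = N + N*p (k(p, N) = N*p + N = N + N*p)
I(u) = u^(3/2)
I(k(t(1, 3), 5)) + (4554 - 833) = (5*(1 + 4))^(3/2) + (4554 - 833) = (5*5)^(3/2) + 3721 = 25^(3/2) + 3721 = 125 + 3721 = 3846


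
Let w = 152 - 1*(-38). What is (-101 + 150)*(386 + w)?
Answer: 28224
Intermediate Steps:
w = 190 (w = 152 + 38 = 190)
(-101 + 150)*(386 + w) = (-101 + 150)*(386 + 190) = 49*576 = 28224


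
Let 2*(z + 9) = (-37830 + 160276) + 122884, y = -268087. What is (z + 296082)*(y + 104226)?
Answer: -68614827418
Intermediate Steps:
z = 122656 (z = -9 + ((-37830 + 160276) + 122884)/2 = -9 + (122446 + 122884)/2 = -9 + (½)*245330 = -9 + 122665 = 122656)
(z + 296082)*(y + 104226) = (122656 + 296082)*(-268087 + 104226) = 418738*(-163861) = -68614827418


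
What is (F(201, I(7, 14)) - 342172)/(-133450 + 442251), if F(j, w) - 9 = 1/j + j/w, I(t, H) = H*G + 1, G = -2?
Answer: -206328775/186207003 ≈ -1.1081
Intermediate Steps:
I(t, H) = 1 - 2*H (I(t, H) = H*(-2) + 1 = -2*H + 1 = 1 - 2*H)
F(j, w) = 9 + 1/j + j/w (F(j, w) = 9 + (1/j + j/w) = 9 + 1/j + j/w)
(F(201, I(7, 14)) - 342172)/(-133450 + 442251) = ((9 + 1/201 + 201/(1 - 2*14)) - 342172)/(-133450 + 442251) = ((9 + 1/201 + 201/(1 - 28)) - 342172)/308801 = ((9 + 1/201 + 201/(-27)) - 342172)*(1/308801) = ((9 + 1/201 + 201*(-1/27)) - 342172)*(1/308801) = ((9 + 1/201 - 67/9) - 342172)*(1/308801) = (941/603 - 342172)*(1/308801) = -206328775/603*1/308801 = -206328775/186207003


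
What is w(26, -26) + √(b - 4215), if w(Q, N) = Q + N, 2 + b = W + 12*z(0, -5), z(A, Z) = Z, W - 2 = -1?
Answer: 2*I*√1069 ≈ 65.391*I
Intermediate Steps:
W = 1 (W = 2 - 1 = 1)
b = -61 (b = -2 + (1 + 12*(-5)) = -2 + (1 - 60) = -2 - 59 = -61)
w(Q, N) = N + Q
w(26, -26) + √(b - 4215) = (-26 + 26) + √(-61 - 4215) = 0 + √(-4276) = 0 + 2*I*√1069 = 2*I*√1069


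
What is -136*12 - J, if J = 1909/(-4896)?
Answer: -7988363/4896 ≈ -1631.6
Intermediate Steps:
J = -1909/4896 (J = 1909*(-1/4896) = -1909/4896 ≈ -0.38991)
-136*12 - J = -136*12 - 1*(-1909/4896) = -1632 + 1909/4896 = -7988363/4896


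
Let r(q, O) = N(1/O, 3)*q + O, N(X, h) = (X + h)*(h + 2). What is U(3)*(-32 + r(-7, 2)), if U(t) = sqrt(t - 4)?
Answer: -305*I/2 ≈ -152.5*I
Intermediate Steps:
N(X, h) = (2 + h)*(X + h) (N(X, h) = (X + h)*(2 + h) = (2 + h)*(X + h))
r(q, O) = O + q*(15 + 5/O) (r(q, O) = (3**2 + 2/O + 2*3 + 3/O)*q + O = (9 + 2/O + 6 + 3/O)*q + O = (15 + 5/O)*q + O = q*(15 + 5/O) + O = O + q*(15 + 5/O))
U(t) = sqrt(-4 + t)
U(3)*(-32 + r(-7, 2)) = sqrt(-4 + 3)*(-32 + (2 + 15*(-7) + 5*(-7)/2)) = sqrt(-1)*(-32 + (2 - 105 + 5*(-7)*(1/2))) = I*(-32 + (2 - 105 - 35/2)) = I*(-32 - 241/2) = I*(-305/2) = -305*I/2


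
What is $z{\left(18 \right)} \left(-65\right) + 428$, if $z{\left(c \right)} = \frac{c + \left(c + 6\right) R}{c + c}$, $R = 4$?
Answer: $\frac{1333}{6} \approx 222.17$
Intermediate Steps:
$z{\left(c \right)} = \frac{24 + 5 c}{2 c}$ ($z{\left(c \right)} = \frac{c + \left(c + 6\right) 4}{c + c} = \frac{c + \left(6 + c\right) 4}{2 c} = \left(c + \left(24 + 4 c\right)\right) \frac{1}{2 c} = \left(24 + 5 c\right) \frac{1}{2 c} = \frac{24 + 5 c}{2 c}$)
$z{\left(18 \right)} \left(-65\right) + 428 = \left(\frac{5}{2} + \frac{12}{18}\right) \left(-65\right) + 428 = \left(\frac{5}{2} + 12 \cdot \frac{1}{18}\right) \left(-65\right) + 428 = \left(\frac{5}{2} + \frac{2}{3}\right) \left(-65\right) + 428 = \frac{19}{6} \left(-65\right) + 428 = - \frac{1235}{6} + 428 = \frac{1333}{6}$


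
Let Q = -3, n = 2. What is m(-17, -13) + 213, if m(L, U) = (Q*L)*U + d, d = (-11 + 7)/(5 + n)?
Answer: -3154/7 ≈ -450.57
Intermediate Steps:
d = -4/7 (d = (-11 + 7)/(5 + 2) = -4/7 ≈ -0.57143)
m(L, U) = -4/7 - 3*L*U (m(L, U) = (-3*L)*U - 4/7 = -3*L*U - 4/7 = -4/7 - 3*L*U)
m(-17, -13) + 213 = (-4/7 - 3*(-17)*(-13)) + 213 = (-4/7 - 663) + 213 = -4645/7 + 213 = -3154/7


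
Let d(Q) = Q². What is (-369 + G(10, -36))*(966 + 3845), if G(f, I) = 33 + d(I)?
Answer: 4618560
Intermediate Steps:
G(f, I) = 33 + I²
(-369 + G(10, -36))*(966 + 3845) = (-369 + (33 + (-36)²))*(966 + 3845) = (-369 + (33 + 1296))*4811 = (-369 + 1329)*4811 = 960*4811 = 4618560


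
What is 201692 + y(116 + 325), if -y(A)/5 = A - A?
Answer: 201692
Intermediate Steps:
y(A) = 0 (y(A) = -5*(A - A) = -5*0 = 0)
201692 + y(116 + 325) = 201692 + 0 = 201692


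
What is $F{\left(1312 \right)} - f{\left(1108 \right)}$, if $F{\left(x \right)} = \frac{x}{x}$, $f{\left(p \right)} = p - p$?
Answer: $1$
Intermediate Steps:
$f{\left(p \right)} = 0$
$F{\left(x \right)} = 1$
$F{\left(1312 \right)} - f{\left(1108 \right)} = 1 - 0 = 1 + 0 = 1$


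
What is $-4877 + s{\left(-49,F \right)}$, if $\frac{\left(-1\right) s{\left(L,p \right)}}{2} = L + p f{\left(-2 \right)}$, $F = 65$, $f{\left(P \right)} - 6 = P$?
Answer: $-5299$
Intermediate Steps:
$f{\left(P \right)} = 6 + P$
$s{\left(L,p \right)} = - 8 p - 2 L$ ($s{\left(L,p \right)} = - 2 \left(L + p \left(6 - 2\right)\right) = - 2 \left(L + p 4\right) = - 2 \left(L + 4 p\right) = - 8 p - 2 L$)
$-4877 + s{\left(-49,F \right)} = -4877 - 422 = -5299$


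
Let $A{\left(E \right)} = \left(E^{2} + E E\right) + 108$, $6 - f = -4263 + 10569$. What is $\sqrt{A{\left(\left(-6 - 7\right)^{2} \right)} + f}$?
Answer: $\sqrt{50930} \approx 225.68$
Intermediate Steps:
$f = -6300$ ($f = 6 - \left(-4263 + 10569\right) = 6 - 6306 = -6300$)
$A{\left(E \right)} = 108 + 2 E^{2}$ ($A{\left(E \right)} = \left(E^{2} + E^{2}\right) + 108 = 2 E^{2} + 108 = 108 + 2 E^{2}$)
$\sqrt{A{\left(\left(-6 - 7\right)^{2} \right)} + f} = \sqrt{\left(108 + 2 \left(\left(-6 - 7\right)^{2}\right)^{2}\right) - 6300} = \sqrt{\left(108 + 2 \left(\left(-13\right)^{2}\right)^{2}\right) - 6300} = \sqrt{\left(108 + 2 \cdot 169^{2}\right) - 6300} = \sqrt{\left(108 + 2 \cdot 28561\right) - 6300} = \sqrt{\left(108 + 57122\right) - 6300} = \sqrt{57230 - 6300} = \sqrt{50930}$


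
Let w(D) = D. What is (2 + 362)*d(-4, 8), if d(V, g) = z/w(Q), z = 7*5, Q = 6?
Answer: 6370/3 ≈ 2123.3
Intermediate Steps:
z = 35
d(V, g) = 35/6
(2 + 362)*d(-4, 8) = (2 + 362)*(35/6) = 364*(35/6) = 6370/3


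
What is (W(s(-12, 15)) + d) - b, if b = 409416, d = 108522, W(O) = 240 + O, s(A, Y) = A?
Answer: -300666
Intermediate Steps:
(W(s(-12, 15)) + d) - b = ((240 - 12) + 108522) - 1*409416 = (228 + 108522) - 409416 = 108750 - 409416 = -300666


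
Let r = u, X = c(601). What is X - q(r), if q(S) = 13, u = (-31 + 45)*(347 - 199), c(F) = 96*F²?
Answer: 34675283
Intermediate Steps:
X = 34675296 (X = 96*601² = 96*361201 = 34675296)
u = 2072 (u = 14*148 = 2072)
r = 2072
X - q(r) = 34675296 - 1*13 = 34675296 - 13 = 34675283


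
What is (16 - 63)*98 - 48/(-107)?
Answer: -492794/107 ≈ -4605.6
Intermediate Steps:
(16 - 63)*98 - 48/(-107) = -47*98 - 48*(-1/107) = -4606 + 48/107 = -492794/107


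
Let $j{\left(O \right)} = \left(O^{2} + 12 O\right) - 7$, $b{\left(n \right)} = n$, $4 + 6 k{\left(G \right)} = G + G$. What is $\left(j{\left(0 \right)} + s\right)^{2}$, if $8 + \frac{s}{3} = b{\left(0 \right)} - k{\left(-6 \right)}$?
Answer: $529$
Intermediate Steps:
$k{\left(G \right)} = - \frac{2}{3} + \frac{G}{3}$ ($k{\left(G \right)} = - \frac{2}{3} + \frac{G + G}{6} = - \frac{2}{3} + \frac{2 G}{6} = - \frac{2}{3} + \frac{G}{3}$)
$j{\left(O \right)} = -7 + O^{2} + 12 O$
$s = -16$ ($s = -24 + 3 \left(0 - \left(- \frac{2}{3} + \frac{1}{3} \left(-6\right)\right)\right) = -24 + 3 \left(0 - \left(- \frac{2}{3} - 2\right)\right) = -24 + 3 \left(0 - - \frac{8}{3}\right) = -24 + 3 \left(0 + \frac{8}{3}\right) = -24 + 3 \cdot \frac{8}{3} = -24 + 8 = -16$)
$\left(j{\left(0 \right)} + s\right)^{2} = \left(\left(-7 + 0^{2} + 12 \cdot 0\right) - 16\right)^{2} = \left(\left(-7 + 0 + 0\right) - 16\right)^{2} = \left(-7 - 16\right)^{2} = \left(-23\right)^{2} = 529$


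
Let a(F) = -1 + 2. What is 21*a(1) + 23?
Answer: 44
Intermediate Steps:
a(F) = 1
21*a(1) + 23 = 21*1 + 23 = 21 + 23 = 44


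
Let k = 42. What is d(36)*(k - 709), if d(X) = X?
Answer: -24012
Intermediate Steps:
d(36)*(k - 709) = 36*(42 - 709) = 36*(-667) = -24012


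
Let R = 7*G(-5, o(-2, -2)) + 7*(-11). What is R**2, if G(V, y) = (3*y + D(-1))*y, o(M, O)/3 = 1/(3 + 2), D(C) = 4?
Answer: 1731856/625 ≈ 2771.0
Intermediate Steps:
o(M, O) = 3/5 (o(M, O) = 3/(3 + 2) = 3/5)
G(V, y) = y*(4 + 3*y) (G(V, y) = (3*y + 4)*y = (4 + 3*y)*y = y*(4 + 3*y))
R = -1316/25 (R = 7*(3*(4 + 3*(3/5))/5) + 7*(-11) = 7*(3*(4 + 9/5)/5) - 77 = 7*((3/5)*(29/5)) - 77 = 7*(87/25) - 77 = 609/25 - 77 = -1316/25 ≈ -52.640)
R**2 = (-1316/25)**2 = 1731856/625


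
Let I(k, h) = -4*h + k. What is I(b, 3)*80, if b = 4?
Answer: -640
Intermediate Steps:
I(k, h) = k - 4*h
I(b, 3)*80 = (4 - 4*3)*80 = (4 - 12)*80 = -8*80 = -640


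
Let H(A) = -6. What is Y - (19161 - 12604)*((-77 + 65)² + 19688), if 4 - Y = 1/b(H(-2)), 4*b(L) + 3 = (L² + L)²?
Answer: -116644462744/897 ≈ -1.3004e+8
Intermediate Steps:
b(L) = -¾ + (L + L²)²/4 (b(L) = -¾ + (L² + L)²/4 = -¾ + (L + L²)²/4)
Y = 3584/897 (Y = 4 - 1/(-¾ + (¼)*(-6)²*(1 - 6)²) = 4 - 1/(-¾ + (¼)*36*(-5)²) = 4 - 1/(-¾ + (¼)*36*25) = 4 - 1/(-¾ + 225) = 4 - 1/897/4 = 4 - 1*4/897 = 4 - 4/897 = 3584/897 ≈ 3.9955)
Y - (19161 - 12604)*((-77 + 65)² + 19688) = 3584/897 - (19161 - 12604)*((-77 + 65)² + 19688) = 3584/897 - 6557*((-12)² + 19688) = 3584/897 - 6557*(144 + 19688) = 3584/897 - 6557*19832 = 3584/897 - 1*130038424 = 3584/897 - 130038424 = -116644462744/897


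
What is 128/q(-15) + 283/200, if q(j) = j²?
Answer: 3571/1800 ≈ 1.9839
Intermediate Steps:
128/q(-15) + 283/200 = 128/((-15)²) + 283/200 = 128/225 + 283*(1/200) = 128*(1/225) + 283/200 = 128/225 + 283/200 = 3571/1800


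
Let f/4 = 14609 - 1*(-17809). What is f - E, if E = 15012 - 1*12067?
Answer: 126727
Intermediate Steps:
f = 129672 (f = 4*(14609 - 1*(-17809)) = 4*(14609 + 17809) = 4*32418 = 129672)
E = 2945 (E = 15012 - 12067 = 2945)
f - E = 129672 - 1*2945 = 129672 - 2945 = 126727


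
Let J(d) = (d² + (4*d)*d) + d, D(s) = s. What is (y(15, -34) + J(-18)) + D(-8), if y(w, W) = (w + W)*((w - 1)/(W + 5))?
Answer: 46492/29 ≈ 1603.2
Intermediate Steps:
y(w, W) = (-1 + w)*(W + w)/(5 + W) (y(w, W) = (W + w)*((-1 + w)/(5 + W)) = (-1 + w)*(W + w)/(5 + W))
J(d) = d + 5*d² (J(d) = (d² + 4*d²) + d = 5*d² + d = d + 5*d²)
(y(15, -34) + J(-18)) + D(-8) = ((15² - 1*(-34) - 1*15 - 34*15)/(5 - 34) - 18*(1 + 5*(-18))) - 8 = ((225 + 34 - 15 - 510)/(-29) - 18*(1 - 90)) - 8 = (-1/29*(-266) - 18*(-89)) - 8 = (266/29 + 1602) - 8 = 46724/29 - 8 = 46492/29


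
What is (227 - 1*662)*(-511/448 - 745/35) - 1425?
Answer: 3732045/448 ≈ 8330.5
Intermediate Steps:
(227 - 1*662)*(-511/448 - 745/35) - 1425 = (227 - 662)*(-511*1/448 - 745*1/35) - 1425 = -435*(-73/64 - 149/7) - 1425 = -435*(-10047/448) - 1425 = 4370445/448 - 1425 = 3732045/448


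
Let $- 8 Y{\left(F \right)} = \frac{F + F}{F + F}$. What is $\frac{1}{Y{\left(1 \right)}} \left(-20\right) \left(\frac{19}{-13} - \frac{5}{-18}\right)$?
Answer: $- \frac{22160}{117} \approx -189.4$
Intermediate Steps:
$Y{\left(F \right)} = - \frac{1}{8}$ ($Y{\left(F \right)} = - \frac{\left(F + F\right) \frac{1}{F + F}}{8} = - \frac{2 F \frac{1}{2 F}}{8} = \left(- \frac{1}{8}\right) 1 = - \frac{1}{8}$)
$\frac{1}{Y{\left(1 \right)}} \left(-20\right) \left(\frac{19}{-13} - \frac{5}{-18}\right) = \frac{1}{- \frac{1}{8}} \left(-20\right) \left(\frac{19}{-13} - \frac{5}{-18}\right) = \left(-8\right) \left(-20\right) \left(19 \left(- \frac{1}{13}\right) - - \frac{5}{18}\right) = 160 \left(- \frac{19}{13} + \frac{5}{18}\right) = 160 \left(- \frac{277}{234}\right) = - \frac{22160}{117}$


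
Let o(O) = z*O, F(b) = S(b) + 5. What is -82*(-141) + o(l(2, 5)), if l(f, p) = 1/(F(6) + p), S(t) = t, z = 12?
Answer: 46251/4 ≈ 11563.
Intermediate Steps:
F(b) = 5 + b (F(b) = b + 5 = 5 + b)
l(f, p) = 1/(11 + p) (l(f, p) = 1/((5 + 6) + p) = 1/(11 + p))
o(O) = 12*O
-82*(-141) + o(l(2, 5)) = -82*(-141) + 12/(11 + 5) = 11562 + 12/16 = 11562 + 12*(1/16) = 11562 + 3/4 = 46251/4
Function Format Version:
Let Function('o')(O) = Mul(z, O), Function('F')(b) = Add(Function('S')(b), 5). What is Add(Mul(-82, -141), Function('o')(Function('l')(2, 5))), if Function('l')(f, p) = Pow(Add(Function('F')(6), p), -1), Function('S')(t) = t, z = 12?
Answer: Rational(46251, 4) ≈ 11563.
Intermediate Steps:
Function('F')(b) = Add(5, b) (Function('F')(b) = Add(b, 5) = Add(5, b))
Function('l')(f, p) = Pow(Add(11, p), -1) (Function('l')(f, p) = Pow(Add(Add(5, 6), p), -1) = Pow(Add(11, p), -1))
Function('o')(O) = Mul(12, O)
Add(Mul(-82, -141), Function('o')(Function('l')(2, 5))) = Add(Mul(-82, -141), Mul(12, Pow(Add(11, 5), -1))) = Add(11562, Mul(12, Pow(16, -1))) = Add(11562, Mul(12, Rational(1, 16))) = Add(11562, Rational(3, 4)) = Rational(46251, 4)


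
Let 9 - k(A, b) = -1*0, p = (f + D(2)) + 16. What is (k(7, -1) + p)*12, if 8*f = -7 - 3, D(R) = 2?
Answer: 309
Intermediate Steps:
f = -5/4 (f = (-7 - 3)/8 = (⅛)*(-10) = -5/4 ≈ -1.2500)
p = 67/4 (p = (-5/4 + 2) + 16 = ¾ + 16 = 67/4 ≈ 16.750)
k(A, b) = 9 (k(A, b) = 9 - (-1)*0 = 9 - 1*0 = 9 + 0 = 9)
(k(7, -1) + p)*12 = (9 + 67/4)*12 = (103/4)*12 = 309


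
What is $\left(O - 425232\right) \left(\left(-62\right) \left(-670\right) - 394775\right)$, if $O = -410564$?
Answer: $295232400060$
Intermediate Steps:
$\left(O - 425232\right) \left(\left(-62\right) \left(-670\right) - 394775\right) = \left(-410564 - 425232\right) \left(\left(-62\right) \left(-670\right) - 394775\right) = - 835796 \left(41540 - 394775\right) = \left(-835796\right) \left(-353235\right) = 295232400060$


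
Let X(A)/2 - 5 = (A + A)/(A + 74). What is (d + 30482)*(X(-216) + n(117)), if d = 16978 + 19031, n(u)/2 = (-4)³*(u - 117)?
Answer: 75932722/71 ≈ 1.0695e+6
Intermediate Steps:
X(A) = 10 + 4*A/(74 + A) (X(A) = 10 + 2*((A + A)/(A + 74)) = 10 + 2*((2*A)/(74 + A)) = 10 + 2*(2*A/(74 + A)) = 10 + 4*A/(74 + A))
n(u) = 14976 - 128*u (n(u) = 2*((-4)³*(u - 117)) = 2*(-64*(-117 + u)) = 2*(7488 - 64*u) = 14976 - 128*u)
d = 36009
(d + 30482)*(X(-216) + n(117)) = (36009 + 30482)*(2*(370 + 7*(-216))/(74 - 216) + (14976 - 128*117)) = 66491*(2*(370 - 1512)/(-142) + (14976 - 14976)) = 66491*(2*(-1/142)*(-1142) + 0) = 66491*(1142/71 + 0) = 66491*(1142/71) = 75932722/71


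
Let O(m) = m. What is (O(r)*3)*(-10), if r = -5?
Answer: 150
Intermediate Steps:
(O(r)*3)*(-10) = -5*3*(-10) = -15*(-10) = 150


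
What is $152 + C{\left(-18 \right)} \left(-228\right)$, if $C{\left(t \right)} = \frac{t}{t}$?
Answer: $-76$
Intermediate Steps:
$C{\left(t \right)} = 1$
$152 + C{\left(-18 \right)} \left(-228\right) = 152 + 1 \left(-228\right) = 152 - 228 = -76$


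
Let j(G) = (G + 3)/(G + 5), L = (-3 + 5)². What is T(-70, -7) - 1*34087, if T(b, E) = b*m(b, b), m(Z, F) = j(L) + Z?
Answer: -263173/9 ≈ -29241.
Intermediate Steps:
L = 4 (L = 2² = 4)
j(G) = (3 + G)/(5 + G)
m(Z, F) = 7/9 + Z (m(Z, F) = (3 + 4)/(5 + 4) + Z = 7/9 + Z)
T(b, E) = b*(7/9 + b)
T(-70, -7) - 1*34087 = (⅑)*(-70)*(7 + 9*(-70)) - 1*34087 = (⅑)*(-70)*(7 - 630) - 34087 = (⅑)*(-70)*(-623) - 34087 = 43610/9 - 34087 = -263173/9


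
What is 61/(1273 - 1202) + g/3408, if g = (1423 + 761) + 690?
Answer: 967/568 ≈ 1.7025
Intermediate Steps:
g = 2874 (g = 2184 + 690 = 2874)
61/(1273 - 1202) + g/3408 = 61/(1273 - 1202) + 2874/3408 = 61/71 + 2874*(1/3408) = 61*(1/71) + 479/568 = 61/71 + 479/568 = 967/568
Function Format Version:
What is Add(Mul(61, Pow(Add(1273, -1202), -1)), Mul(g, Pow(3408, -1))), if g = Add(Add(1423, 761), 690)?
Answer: Rational(967, 568) ≈ 1.7025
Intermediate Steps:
g = 2874 (g = Add(2184, 690) = 2874)
Add(Mul(61, Pow(Add(1273, -1202), -1)), Mul(g, Pow(3408, -1))) = Add(Mul(61, Pow(Add(1273, -1202), -1)), Mul(2874, Pow(3408, -1))) = Add(Mul(61, Pow(71, -1)), Mul(2874, Rational(1, 3408))) = Add(Mul(61, Rational(1, 71)), Rational(479, 568)) = Add(Rational(61, 71), Rational(479, 568)) = Rational(967, 568)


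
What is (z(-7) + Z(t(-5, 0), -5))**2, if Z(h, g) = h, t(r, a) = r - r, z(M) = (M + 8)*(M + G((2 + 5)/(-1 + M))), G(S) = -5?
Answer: 144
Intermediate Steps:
z(M) = (-5 + M)*(8 + M) (z(M) = (M + 8)*(M - 5) = (8 + M)*(-5 + M) = (-5 + M)*(8 + M))
t(r, a) = 0
(z(-7) + Z(t(-5, 0), -5))**2 = ((-40 + (-7)**2 + 3*(-7)) + 0)**2 = ((-40 + 49 - 21) + 0)**2 = (-12 + 0)**2 = (-12)**2 = 144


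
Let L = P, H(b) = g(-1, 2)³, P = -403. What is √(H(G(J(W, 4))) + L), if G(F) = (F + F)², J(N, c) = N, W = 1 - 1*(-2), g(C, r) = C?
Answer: 2*I*√101 ≈ 20.1*I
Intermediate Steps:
W = 3 (W = 1 + 2 = 3)
G(F) = 4*F² (G(F) = (2*F)² = 4*F²)
H(b) = -1 (H(b) = (-1)³ = -1)
L = -403
√(H(G(J(W, 4))) + L) = √(-1 - 403) = √(-404) = 2*I*√101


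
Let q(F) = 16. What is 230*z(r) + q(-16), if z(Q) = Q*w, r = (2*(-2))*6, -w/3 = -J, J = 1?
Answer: -16544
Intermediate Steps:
w = 3 (w = -(-3) = -3*(-1) = 3)
r = -24 (r = -4*6 = -24)
z(Q) = 3*Q (z(Q) = Q*3 = 3*Q)
230*z(r) + q(-16) = 230*(3*(-24)) + 16 = 230*(-72) + 16 = -16560 + 16 = -16544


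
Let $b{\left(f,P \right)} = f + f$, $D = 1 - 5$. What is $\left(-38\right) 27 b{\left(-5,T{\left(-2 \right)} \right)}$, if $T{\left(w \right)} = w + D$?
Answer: $10260$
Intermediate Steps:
$D = -4$ ($D = 1 - 5 = -4$)
$T{\left(w \right)} = -4 + w$ ($T{\left(w \right)} = w - 4 = -4 + w$)
$b{\left(f,P \right)} = 2 f$
$\left(-38\right) 27 b{\left(-5,T{\left(-2 \right)} \right)} = \left(-38\right) 27 \cdot 2 \left(-5\right) = \left(-1026\right) \left(-10\right) = 10260$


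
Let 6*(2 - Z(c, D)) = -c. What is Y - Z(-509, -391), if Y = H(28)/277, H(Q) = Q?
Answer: 137837/1662 ≈ 82.934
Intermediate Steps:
Z(c, D) = 2 + c/6 (Z(c, D) = 2 - (-1)*c/6 = 2 + c/6)
Y = 28/277 ≈ 0.10108
Y - Z(-509, -391) = 28/277 - (2 + (1/6)*(-509)) = 28/277 - (2 - 509/6) = 28/277 - 1*(-497/6) = 28/277 + 497/6 = 137837/1662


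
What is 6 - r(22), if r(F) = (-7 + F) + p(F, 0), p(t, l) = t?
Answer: -31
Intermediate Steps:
r(F) = -7 + 2*F (r(F) = (-7 + F) + F = -7 + 2*F)
6 - r(22) = 6 - (-7 + 2*22) = 6 - (-7 + 44) = 6 - 1*37 = 6 - 37 = -31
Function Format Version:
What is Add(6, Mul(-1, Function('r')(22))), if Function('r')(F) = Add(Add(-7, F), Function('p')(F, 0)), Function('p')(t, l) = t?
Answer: -31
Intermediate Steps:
Function('r')(F) = Add(-7, Mul(2, F)) (Function('r')(F) = Add(Add(-7, F), F) = Add(-7, Mul(2, F)))
Add(6, Mul(-1, Function('r')(22))) = Add(6, Mul(-1, Add(-7, Mul(2, 22)))) = Add(6, Mul(-1, Add(-7, 44))) = Add(6, Mul(-1, 37)) = Add(6, -37) = -31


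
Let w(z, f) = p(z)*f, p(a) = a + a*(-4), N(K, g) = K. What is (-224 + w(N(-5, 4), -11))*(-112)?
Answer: 43568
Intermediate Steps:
p(a) = -3*a (p(a) = a - 4*a = -3*a)
w(z, f) = -3*f*z (w(z, f) = (-3*z)*f = -3*f*z)
(-224 + w(N(-5, 4), -11))*(-112) = (-224 - 3*(-11)*(-5))*(-112) = (-224 - 165)*(-112) = -389*(-112) = 43568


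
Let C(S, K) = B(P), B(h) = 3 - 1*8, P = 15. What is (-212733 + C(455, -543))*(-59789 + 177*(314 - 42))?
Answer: 2477334010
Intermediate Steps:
B(h) = -5 (B(h) = 3 - 8 = -5)
C(S, K) = -5
(-212733 + C(455, -543))*(-59789 + 177*(314 - 42)) = (-212733 - 5)*(-59789 + 177*(314 - 42)) = -212738*(-59789 + 177*272) = -212738*(-59789 + 48144) = -212738*(-11645) = 2477334010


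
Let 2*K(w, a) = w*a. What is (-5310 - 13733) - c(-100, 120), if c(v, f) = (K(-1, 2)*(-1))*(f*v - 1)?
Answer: -7042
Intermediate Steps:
K(w, a) = a*w/2 (K(w, a) = (w*a)/2 = (a*w)/2 = a*w/2)
c(v, f) = -1 + f*v (c(v, f) = (((1/2)*2*(-1))*(-1))*(f*v - 1) = (-1*(-1))*(-1 + f*v) = 1*(-1 + f*v) = -1 + f*v)
(-5310 - 13733) - c(-100, 120) = (-5310 - 13733) - (-1 + 120*(-100)) = -19043 - (-1 - 12000) = -19043 - 1*(-12001) = -19043 + 12001 = -7042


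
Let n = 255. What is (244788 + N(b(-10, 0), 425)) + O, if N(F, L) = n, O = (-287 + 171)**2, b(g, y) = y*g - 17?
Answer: 258499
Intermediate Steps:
b(g, y) = -17 + g*y (b(g, y) = g*y - 17 = -17 + g*y)
O = 13456 (O = (-116)**2 = 13456)
N(F, L) = 255
(244788 + N(b(-10, 0), 425)) + O = (244788 + 255) + 13456 = 245043 + 13456 = 258499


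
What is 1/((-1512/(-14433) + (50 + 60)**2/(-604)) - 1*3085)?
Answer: -726461/2255609356 ≈ -0.00032207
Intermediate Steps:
1/((-1512/(-14433) + (50 + 60)**2/(-604)) - 1*3085) = 1/((-1512*(-1/14433) + 110**2*(-1/604)) - 3085) = 1/((504/4811 + 12100*(-1/604)) - 3085) = 1/((504/4811 - 3025/151) - 3085) = 1/(-14477171/726461 - 3085) = 1/(-2255609356/726461) = -726461/2255609356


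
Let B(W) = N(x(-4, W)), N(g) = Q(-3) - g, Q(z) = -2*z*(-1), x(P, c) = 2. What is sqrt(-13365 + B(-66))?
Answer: I*sqrt(13373) ≈ 115.64*I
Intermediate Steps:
Q(z) = 2*z
N(g) = -6 - g (N(g) = 2*(-3) - g = -6 - g)
B(W) = -8 (B(W) = -6 - 1*2 = -6 - 2 = -8)
sqrt(-13365 + B(-66)) = sqrt(-13365 - 8) = sqrt(-13373) = I*sqrt(13373)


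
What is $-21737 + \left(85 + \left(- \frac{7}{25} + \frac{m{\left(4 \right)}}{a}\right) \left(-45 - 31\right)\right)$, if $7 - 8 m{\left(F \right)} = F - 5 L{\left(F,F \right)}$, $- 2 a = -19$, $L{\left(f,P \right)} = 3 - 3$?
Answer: $- \frac{540843}{25} \approx -21634.0$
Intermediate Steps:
$L{\left(f,P \right)} = 0$ ($L{\left(f,P \right)} = 3 - 3 = 0$)
$a = \frac{19}{2}$ ($a = \left(- \frac{1}{2}\right) \left(-19\right) = \frac{19}{2} \approx 9.5$)
$m{\left(F \right)} = \frac{7}{8} - \frac{F}{8}$ ($m{\left(F \right)} = \frac{7}{8} - \frac{F - 0}{8} = \frac{7}{8} - \frac{F + 0}{8} = \frac{7}{8} - \frac{F}{8}$)
$-21737 + \left(85 + \left(- \frac{7}{25} + \frac{m{\left(4 \right)}}{a}\right) \left(-45 - 31\right)\right) = -21737 + \left(85 + \left(- \frac{7}{25} + \frac{\frac{7}{8} - \frac{1}{2}}{\frac{19}{2}}\right) \left(-45 - 31\right)\right) = -21737 + \left(85 + \left(\left(-7\right) \frac{1}{25} + \left(\frac{7}{8} - \frac{1}{2}\right) \frac{2}{19}\right) \left(-76\right)\right) = -21737 + \left(85 + \left(- \frac{7}{25} + \frac{3}{8} \cdot \frac{2}{19}\right) \left(-76\right)\right) = -21737 + \left(85 + \left(- \frac{7}{25} + \frac{3}{76}\right) \left(-76\right)\right) = -21737 + \left(85 - - \frac{457}{25}\right) = -21737 + \left(85 + \frac{457}{25}\right) = -21737 + \frac{2582}{25} = - \frac{540843}{25}$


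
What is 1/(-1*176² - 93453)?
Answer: -1/124429 ≈ -8.0367e-6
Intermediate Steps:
1/(-1*176² - 93453) = 1/(-1*30976 - 93453) = 1/(-30976 - 93453) = 1/(-124429) = -1/124429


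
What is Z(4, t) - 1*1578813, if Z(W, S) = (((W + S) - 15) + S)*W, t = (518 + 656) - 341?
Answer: -1572193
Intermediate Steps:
t = 833 (t = 1174 - 341 = 833)
Z(W, S) = W*(-15 + W + 2*S) (Z(W, S) = (((S + W) - 15) + S)*W = ((-15 + S + W) + S)*W = (-15 + W + 2*S)*W = W*(-15 + W + 2*S))
Z(4, t) - 1*1578813 = 4*(-15 + 4 + 2*833) - 1*1578813 = 4*(-15 + 4 + 1666) - 1578813 = 4*1655 - 1578813 = 6620 - 1578813 = -1572193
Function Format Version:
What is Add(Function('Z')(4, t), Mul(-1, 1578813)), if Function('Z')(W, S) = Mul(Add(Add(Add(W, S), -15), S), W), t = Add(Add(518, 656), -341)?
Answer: -1572193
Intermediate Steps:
t = 833 (t = Add(1174, -341) = 833)
Function('Z')(W, S) = Mul(W, Add(-15, W, Mul(2, S))) (Function('Z')(W, S) = Mul(Add(Add(Add(S, W), -15), S), W) = Mul(Add(Add(-15, S, W), S), W) = Mul(Add(-15, W, Mul(2, S)), W) = Mul(W, Add(-15, W, Mul(2, S))))
Add(Function('Z')(4, t), Mul(-1, 1578813)) = Add(Mul(4, Add(-15, 4, Mul(2, 833))), Mul(-1, 1578813)) = Add(Mul(4, Add(-15, 4, 1666)), -1578813) = Add(Mul(4, 1655), -1578813) = Add(6620, -1578813) = -1572193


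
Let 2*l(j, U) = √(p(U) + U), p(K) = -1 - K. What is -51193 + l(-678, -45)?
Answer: -51193 + I/2 ≈ -51193.0 + 0.5*I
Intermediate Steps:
l(j, U) = I/2 (l(j, U) = √((-1 - U) + U)/2 = √(-1)/2 = I/2)
-51193 + l(-678, -45) = -51193 + I/2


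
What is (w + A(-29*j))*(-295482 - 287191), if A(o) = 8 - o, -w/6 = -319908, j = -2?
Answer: -1118381390854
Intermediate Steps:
w = 1919448 (w = -6*(-319908) = 1919448)
(w + A(-29*j))*(-295482 - 287191) = (1919448 + (8 - (-29)*(-2)))*(-295482 - 287191) = (1919448 + (8 - 1*58))*(-582673) = (1919448 + (8 - 58))*(-582673) = (1919448 - 50)*(-582673) = 1919398*(-582673) = -1118381390854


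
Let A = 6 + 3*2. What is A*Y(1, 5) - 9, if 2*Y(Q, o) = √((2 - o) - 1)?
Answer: -9 + 12*I ≈ -9.0 + 12.0*I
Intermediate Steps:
A = 12 (A = 6 + 6 = 12)
Y(Q, o) = √(1 - o)/2 (Y(Q, o) = √((2 - o) - 1)/2 = √(1 - o)/2)
A*Y(1, 5) - 9 = 12*(√(1 - 1*5)/2) - 9 = 12*(√(1 - 5)/2) - 9 = 12*(√(-4)/2) - 9 = 12*((2*I)/2) - 9 = 12*I - 9 = -9 + 12*I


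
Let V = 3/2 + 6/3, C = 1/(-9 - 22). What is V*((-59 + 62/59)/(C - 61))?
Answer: 741923/223256 ≈ 3.3232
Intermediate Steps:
C = -1/31 (C = 1/(-31) = -1/31 ≈ -0.032258)
V = 7/2 (V = 3*(1/2) + 6*(1/3) = 3/2 + 2 = 7/2 ≈ 3.5000)
V*((-59 + 62/59)/(C - 61)) = 7*((-59 + 62/59)/(-1/31 - 61))/2 = 7*((-59 + 62*(1/59))/(-1892/31))/2 = 7*((-59 + 62/59)*(-31/1892))/2 = 7*(-3419/59*(-31/1892))/2 = (7/2)*(105989/111628) = 741923/223256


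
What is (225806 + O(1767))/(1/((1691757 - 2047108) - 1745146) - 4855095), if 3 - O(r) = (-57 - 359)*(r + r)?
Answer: -3562344188641/10198112482216 ≈ -0.34931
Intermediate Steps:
O(r) = 3 + 832*r (O(r) = 3 - (-57 - 359)*(r + r) = 3 - (-416)*2*r = 3 - (-832)*r = 3 + 832*r)
(225806 + O(1767))/(1/((1691757 - 2047108) - 1745146) - 4855095) = (225806 + (3 + 832*1767))/(1/((1691757 - 2047108) - 1745146) - 4855095) = (225806 + (3 + 1470144))/(1/(-355351 - 1745146) - 4855095) = (225806 + 1470147)/(1/(-2100497) - 4855095) = 1695953/(-1/2100497 - 4855095) = 1695953/(-10198112482216/2100497) = 1695953*(-2100497/10198112482216) = -3562344188641/10198112482216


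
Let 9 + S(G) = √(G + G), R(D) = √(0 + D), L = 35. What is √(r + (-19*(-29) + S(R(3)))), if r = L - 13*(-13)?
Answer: √(746 + √2*3^(¼)) ≈ 27.347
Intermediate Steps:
R(D) = √D
S(G) = -9 + √2*√G (S(G) = -9 + √(G + G) = -9 + √(2*G) = -9 + √2*√G)
r = 204 (r = 35 - 13*(-13) = 35 + 169 = 204)
√(r + (-19*(-29) + S(R(3)))) = √(204 + (-19*(-29) + (-9 + √2*√(√3)))) = √(204 + (551 + (-9 + √2*3^(¼)))) = √(204 + (542 + √2*3^(¼))) = √(746 + √2*3^(¼))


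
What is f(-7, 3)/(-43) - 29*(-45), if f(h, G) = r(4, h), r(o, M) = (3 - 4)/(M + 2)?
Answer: 280574/215 ≈ 1305.0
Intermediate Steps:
r(o, M) = -1/(2 + M)
f(h, G) = -1/(2 + h)
f(-7, 3)/(-43) - 29*(-45) = -1/(2 - 7)/(-43) - 29*(-45) = -1/(-5)*(-1/43) + 1305 = -1*(-⅕)*(-1/43) + 1305 = (⅕)*(-1/43) + 1305 = -1/215 + 1305 = 280574/215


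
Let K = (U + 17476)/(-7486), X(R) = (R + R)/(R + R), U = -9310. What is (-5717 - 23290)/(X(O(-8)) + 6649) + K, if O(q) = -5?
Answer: -7143429/1310050 ≈ -5.4528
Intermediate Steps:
X(R) = 1 (X(R) = (2*R)/((2*R)) = (2*R)*(1/(2*R)) = 1)
K = -4083/3743 (K = (-9310 + 17476)/(-7486) = 8166*(-1/7486) = -4083/3743 ≈ -1.0908)
(-5717 - 23290)/(X(O(-8)) + 6649) + K = (-5717 - 23290)/(1 + 6649) - 4083/3743 = -29007/6650 - 4083/3743 = -7143429/1310050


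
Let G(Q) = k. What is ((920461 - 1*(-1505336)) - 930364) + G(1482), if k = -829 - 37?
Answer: 1494567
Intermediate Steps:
k = -866
G(Q) = -866
((920461 - 1*(-1505336)) - 930364) + G(1482) = ((920461 - 1*(-1505336)) - 930364) - 866 = ((920461 + 1505336) - 930364) - 866 = (2425797 - 930364) - 866 = 1495433 - 866 = 1494567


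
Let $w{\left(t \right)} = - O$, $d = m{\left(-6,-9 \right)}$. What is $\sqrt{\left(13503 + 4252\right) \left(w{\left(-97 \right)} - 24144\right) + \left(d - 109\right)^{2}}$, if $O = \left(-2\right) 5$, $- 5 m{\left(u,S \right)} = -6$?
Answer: $\frac{i \sqrt{10712188729}}{5} \approx 20700.0 i$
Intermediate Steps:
$m{\left(u,S \right)} = \frac{6}{5}$ ($m{\left(u,S \right)} = \left(- \frac{1}{5}\right) \left(-6\right) = \frac{6}{5}$)
$d = \frac{6}{5} \approx 1.2$
$O = -10$
$w{\left(t \right)} = 10$ ($w{\left(t \right)} = \left(-1\right) \left(-10\right) = 10$)
$\sqrt{\left(13503 + 4252\right) \left(w{\left(-97 \right)} - 24144\right) + \left(d - 109\right)^{2}} = \sqrt{\left(13503 + 4252\right) \left(10 - 24144\right) + \left(\frac{6}{5} - 109\right)^{2}} = \sqrt{17755 \left(-24134\right) + \left(- \frac{539}{5}\right)^{2}} = \sqrt{-428499170 + \frac{290521}{25}} = \sqrt{- \frac{10712188729}{25}} = \frac{i \sqrt{10712188729}}{5}$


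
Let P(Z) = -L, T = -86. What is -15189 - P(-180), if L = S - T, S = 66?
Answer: -15037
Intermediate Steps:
L = 152 (L = 66 - 1*(-86) = 66 + 86 = 152)
P(Z) = -152 (P(Z) = -1*152 = -152)
-15189 - P(-180) = -15189 - 1*(-152) = -15189 + 152 = -15037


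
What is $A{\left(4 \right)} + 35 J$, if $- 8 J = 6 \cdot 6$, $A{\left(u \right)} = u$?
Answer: $- \frac{307}{2} \approx -153.5$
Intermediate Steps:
$J = - \frac{9}{2}$ ($J = - \frac{6 \cdot 6}{8} = \left(- \frac{1}{8}\right) 36 = - \frac{9}{2} \approx -4.5$)
$A{\left(4 \right)} + 35 J = 4 + 35 \left(- \frac{9}{2}\right) = 4 - \frac{315}{2} = - \frac{307}{2}$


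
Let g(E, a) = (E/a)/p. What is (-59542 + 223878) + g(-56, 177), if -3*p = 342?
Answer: 1657985932/10089 ≈ 1.6434e+5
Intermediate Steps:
p = -114 (p = -1/3*342 = -114)
g(E, a) = -E/(114*a) (g(E, a) = (E/a)/(-114) = (E/a)*(-1/114) = -E/(114*a))
(-59542 + 223878) + g(-56, 177) = (-59542 + 223878) - 1/114*(-56)/177 = 164336 - 1/114*(-56)*1/177 = 164336 + 28/10089 = 1657985932/10089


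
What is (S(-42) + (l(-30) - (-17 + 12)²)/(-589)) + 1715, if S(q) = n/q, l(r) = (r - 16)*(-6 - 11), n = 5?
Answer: 42390931/24738 ≈ 1713.6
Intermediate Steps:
l(r) = 272 - 17*r (l(r) = (-16 + r)*(-17) = 272 - 17*r)
S(q) = 5/q
(S(-42) + (l(-30) - (-17 + 12)²)/(-589)) + 1715 = (5/(-42) + ((272 - 17*(-30)) - (-17 + 12)²)/(-589)) + 1715 = (5*(-1/42) + ((272 + 510) - 1*(-5)²)*(-1/589)) + 1715 = (-5/42 + (782 - 1*25)*(-1/589)) + 1715 = (-5/42 + (782 - 25)*(-1/589)) + 1715 = (-5/42 + 757*(-1/589)) + 1715 = (-5/42 - 757/589) + 1715 = -34739/24738 + 1715 = 42390931/24738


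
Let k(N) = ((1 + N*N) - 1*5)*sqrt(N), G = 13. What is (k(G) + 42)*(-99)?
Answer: -4158 - 16335*sqrt(13) ≈ -63055.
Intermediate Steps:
k(N) = sqrt(N)*(-4 + N**2) (k(N) = ((1 + N**2) - 5)*sqrt(N) = (-4 + N**2)*sqrt(N) = sqrt(N)*(-4 + N**2))
(k(G) + 42)*(-99) = (sqrt(13)*(-4 + 13**2) + 42)*(-99) = (sqrt(13)*(-4 + 169) + 42)*(-99) = (sqrt(13)*165 + 42)*(-99) = (165*sqrt(13) + 42)*(-99) = (42 + 165*sqrt(13))*(-99) = -4158 - 16335*sqrt(13)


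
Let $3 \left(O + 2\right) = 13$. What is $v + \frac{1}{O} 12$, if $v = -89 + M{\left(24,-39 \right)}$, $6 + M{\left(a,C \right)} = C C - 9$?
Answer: $\frac{9955}{7} \approx 1422.1$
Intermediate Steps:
$O = \frac{7}{3}$ ($O = -2 + \frac{1}{3} \cdot 13 = -2 + \frac{13}{3} = \frac{7}{3} \approx 2.3333$)
$M{\left(a,C \right)} = -15 + C^{2}$ ($M{\left(a,C \right)} = -6 + \left(C C - 9\right) = -6 + \left(C^{2} - 9\right) = -6 + \left(-9 + C^{2}\right) = -15 + C^{2}$)
$v = 1417$ ($v = -89 - \left(15 - \left(-39\right)^{2}\right) = -89 + \left(-15 + 1521\right) = -89 + 1506 = 1417$)
$v + \frac{1}{O} 12 = 1417 + \frac{1}{\frac{7}{3}} \cdot 12 = 1417 + \frac{3}{7} \cdot 12 = 1417 + \frac{36}{7} = \frac{9955}{7}$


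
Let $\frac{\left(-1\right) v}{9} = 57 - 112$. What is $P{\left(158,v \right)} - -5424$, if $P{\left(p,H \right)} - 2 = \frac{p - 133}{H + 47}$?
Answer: $\frac{2940917}{542} \approx 5426.0$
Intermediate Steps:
$v = 495$ ($v = - 9 \left(57 - 112\right) = \left(-9\right) \left(-55\right) = 495$)
$P{\left(p,H \right)} = 2 + \frac{-133 + p}{47 + H}$ ($P{\left(p,H \right)} = 2 + \frac{p - 133}{H + 47} = 2 + \frac{-133 + p}{47 + H}$)
$P{\left(158,v \right)} - -5424 = \frac{-39 + 158 + 2 \cdot 495}{47 + 495} - -5424 = \frac{-39 + 158 + 990}{542} + 5424 = \frac{1}{542} \cdot 1109 + 5424 = \frac{1109}{542} + 5424 = \frac{2940917}{542}$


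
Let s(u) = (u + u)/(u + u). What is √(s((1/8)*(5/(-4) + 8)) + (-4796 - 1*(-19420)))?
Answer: 15*√65 ≈ 120.93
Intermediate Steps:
s(u) = 1 (s(u) = (2*u)/((2*u)) = (2*u)*(1/(2*u)) = 1)
√(s((1/8)*(5/(-4) + 8)) + (-4796 - 1*(-19420))) = √(1 + (-4796 - 1*(-19420))) = √(1 + (-4796 + 19420)) = √(1 + 14624) = √14625 = 15*√65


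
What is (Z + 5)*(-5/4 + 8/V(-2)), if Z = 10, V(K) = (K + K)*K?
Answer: -15/4 ≈ -3.7500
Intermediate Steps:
V(K) = 2*K² (V(K) = (2*K)*K = 2*K²)
(Z + 5)*(-5/4 + 8/V(-2)) = (10 + 5)*(-5/4 + 8/((2*(-2)²))) = 15*(-5*¼ + 8/((2*4))) = 15*(-5/4 + 8/8) = 15*(-5/4 + 8*(⅛)) = 15*(-5/4 + 1) = 15*(-¼) = -15/4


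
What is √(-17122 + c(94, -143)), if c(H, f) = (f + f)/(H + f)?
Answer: 6*I*√23297/7 ≈ 130.83*I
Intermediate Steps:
c(H, f) = 2*f/(H + f) (c(H, f) = (2*f)/(H + f) = 2*f/(H + f))
√(-17122 + c(94, -143)) = √(-17122 + 2*(-143)/(94 - 143)) = √(-17122 + 2*(-143)/(-49)) = √(-17122 + 2*(-143)*(-1/49)) = √(-17122 + 286/49) = √(-838692/49) = 6*I*√23297/7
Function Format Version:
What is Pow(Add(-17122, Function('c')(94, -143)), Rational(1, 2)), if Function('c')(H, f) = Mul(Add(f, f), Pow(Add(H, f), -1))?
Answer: Mul(Rational(6, 7), I, Pow(23297, Rational(1, 2))) ≈ Mul(130.83, I)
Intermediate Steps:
Function('c')(H, f) = Mul(2, f, Pow(Add(H, f), -1)) (Function('c')(H, f) = Mul(Mul(2, f), Pow(Add(H, f), -1)) = Mul(2, f, Pow(Add(H, f), -1)))
Pow(Add(-17122, Function('c')(94, -143)), Rational(1, 2)) = Pow(Add(-17122, Mul(2, -143, Pow(Add(94, -143), -1))), Rational(1, 2)) = Pow(Add(-17122, Mul(2, -143, Pow(-49, -1))), Rational(1, 2)) = Pow(Add(-17122, Mul(2, -143, Rational(-1, 49))), Rational(1, 2)) = Pow(Add(-17122, Rational(286, 49)), Rational(1, 2)) = Pow(Rational(-838692, 49), Rational(1, 2)) = Mul(Rational(6, 7), I, Pow(23297, Rational(1, 2)))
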